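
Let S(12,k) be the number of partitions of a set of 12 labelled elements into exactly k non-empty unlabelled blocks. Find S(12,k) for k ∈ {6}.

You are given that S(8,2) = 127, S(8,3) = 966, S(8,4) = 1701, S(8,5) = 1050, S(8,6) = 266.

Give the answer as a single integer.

1323652

@9  (9,3):966·3+127→3025, (9,4):1701·4+966→7770, (9,5):1050·5+1701→6951, (9,6):266·6+1050→2646
@10  (10,4):7770·4+3025→34105, (10,5):6951·5+7770→42525, (10,6):2646·6+6951→22827
@11  (11,5):42525·5+34105→246730, (11,6):22827·6+42525→179487
@12  (12,6):179487·6+246730→1323652
Read S(12,6) = 1323652.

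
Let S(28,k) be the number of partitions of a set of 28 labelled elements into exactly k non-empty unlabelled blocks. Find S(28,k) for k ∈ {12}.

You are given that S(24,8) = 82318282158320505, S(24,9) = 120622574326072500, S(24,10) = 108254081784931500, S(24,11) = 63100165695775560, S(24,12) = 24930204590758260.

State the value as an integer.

@25  (25,9):120622574326072500·9+82318282158320505→1167921451092973005, (25,10):108254081784931500·10+120622574326072500→1203163392175387500, (25,11):63100165695775560·11+108254081784931500→802355904438462660, (25,12):24930204590758260·12+63100165695775560→362262620784874680
@26  (26,10):1203163392175387500·10+1167921451092973005→13199555372846848005, (26,11):802355904438462660·11+1203163392175387500→10029078340998476760, (26,12):362262620784874680·12+802355904438462660→5149507353856958820
@27  (27,11):10029078340998476760·11+13199555372846848005→123519417123830092365, (27,12):5149507353856958820·12+10029078340998476760→71823166587281982600
@28  (28,12):71823166587281982600·12+123519417123830092365→985397416171213883565
Read S(28,12) = 985397416171213883565.

985397416171213883565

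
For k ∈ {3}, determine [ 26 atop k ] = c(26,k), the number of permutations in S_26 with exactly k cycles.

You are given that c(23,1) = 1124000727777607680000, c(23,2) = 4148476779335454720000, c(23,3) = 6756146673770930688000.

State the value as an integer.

i=24: T(24,1)=0+23·1124000727777607680000=25852016738884976640000 | T(24,2)=1124000727777607680000+23·4148476779335454720000=96538966652493066240000 | T(24,3)=4148476779335454720000+23·6756146673770930688000=159539850276066860544000
i=25: T(25,2)=25852016738884976640000+24·96538966652493066240000=2342787216398718566400000 | T(25,3)=96538966652493066240000+24·159539850276066860544000=3925495373278097719296000
i=26: T(26,3)=2342787216398718566400000+25·3925495373278097719296000=100480171548351161548800000
Read c(26,3) = 100480171548351161548800000.

100480171548351161548800000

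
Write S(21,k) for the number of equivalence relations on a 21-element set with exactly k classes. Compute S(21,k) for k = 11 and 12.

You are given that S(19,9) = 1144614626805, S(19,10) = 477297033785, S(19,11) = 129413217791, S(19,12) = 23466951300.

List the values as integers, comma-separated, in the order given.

26826851689001, 6833042030178

[20] T[20,10]:10*477297033785+1144614626805=5917584964655 · T[20,11]:11*129413217791+477297033785=1900842429486 · T[20,12]:12*23466951300+129413217791=411016633391
[21] T[21,11]:11*1900842429486+5917584964655=26826851689001 · T[21,12]:12*411016633391+1900842429486=6833042030178
Read S(21,11) = 26826851689001, S(21,12) = 6833042030178.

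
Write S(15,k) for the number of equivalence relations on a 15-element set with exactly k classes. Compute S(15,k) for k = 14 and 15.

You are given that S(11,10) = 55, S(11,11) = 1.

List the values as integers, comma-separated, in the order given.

@12  (12,11):1·11+55→66, (12,12):0·12+1→1
@13  (13,12):1·12+66→78, (13,13):0·13+1→1
@14  (14,13):1·13+78→91, (14,14):0·14+1→1
@15  (15,14):1·14+91→105, (15,15):0·15+1→1
Read S(15,14) = 105, S(15,15) = 1.

105, 1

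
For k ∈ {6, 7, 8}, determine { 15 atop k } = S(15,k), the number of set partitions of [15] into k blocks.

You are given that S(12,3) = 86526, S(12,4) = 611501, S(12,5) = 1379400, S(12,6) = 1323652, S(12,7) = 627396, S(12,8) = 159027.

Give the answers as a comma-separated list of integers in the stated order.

[13] T[13,4]:4*611501+86526=2532530 · T[13,5]:5*1379400+611501=7508501 · T[13,6]:6*1323652+1379400=9321312 · T[13,7]:7*627396+1323652=5715424 · T[13,8]:8*159027+627396=1899612
[14] T[14,5]:5*7508501+2532530=40075035 · T[14,6]:6*9321312+7508501=63436373 · T[14,7]:7*5715424+9321312=49329280 · T[14,8]:8*1899612+5715424=20912320
[15] T[15,6]:6*63436373+40075035=420693273 · T[15,7]:7*49329280+63436373=408741333 · T[15,8]:8*20912320+49329280=216627840
Read S(15,6) = 420693273, S(15,7) = 408741333, S(15,8) = 216627840.

420693273, 408741333, 216627840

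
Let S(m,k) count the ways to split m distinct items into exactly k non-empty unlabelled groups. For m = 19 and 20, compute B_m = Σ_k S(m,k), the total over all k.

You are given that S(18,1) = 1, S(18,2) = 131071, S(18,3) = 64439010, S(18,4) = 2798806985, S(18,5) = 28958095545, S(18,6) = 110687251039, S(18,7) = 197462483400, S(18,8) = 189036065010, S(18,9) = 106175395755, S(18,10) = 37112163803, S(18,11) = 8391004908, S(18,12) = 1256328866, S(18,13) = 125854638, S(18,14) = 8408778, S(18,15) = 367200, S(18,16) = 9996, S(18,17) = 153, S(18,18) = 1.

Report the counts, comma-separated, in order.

row 19: T[19][1]=1·1+0=1  T[19][2]=2·131071+1=262143  T[19][3]=3·64439010+131071=193448101  T[19][4]=4·2798806985+64439010=11259666950  T[19][5]=5·28958095545+2798806985=147589284710  T[19][6]=6·110687251039+28958095545=693081601779  T[19][7]=7·197462483400+110687251039=1492924634839  T[19][8]=8·189036065010+197462483400=1709751003480  T[19][9]=9·106175395755+189036065010=1144614626805  T[19][10]=10·37112163803+106175395755=477297033785  T[19][11]=11·8391004908+37112163803=129413217791  T[19][12]=12·1256328866+8391004908=23466951300  T[19][13]=13·125854638+1256328866=2892439160  T[19][14]=14·8408778+125854638=243577530  T[19][15]=15·367200+8408778=13916778  T[19][16]=16·9996+367200=527136  T[19][17]=17·153+9996=12597  T[19][18]=18·1+153=171  T[19][19]=19·0+1=1
row 20: T[20][1]=1·1+0=1  T[20][2]=2·262143+1=524287  T[20][3]=3·193448101+262143=580606446  T[20][4]=4·11259666950+193448101=45232115901  T[20][5]=5·147589284710+11259666950=749206090500  T[20][6]=6·693081601779+147589284710=4306078895384  T[20][7]=7·1492924634839+693081601779=11143554045652  T[20][8]=8·1709751003480+1492924634839=15170932662679  T[20][9]=9·1144614626805+1709751003480=12011282644725  T[20][10]=10·477297033785+1144614626805=5917584964655  T[20][11]=11·129413217791+477297033785=1900842429486  T[20][12]=12·23466951300+129413217791=411016633391  T[20][13]=13·2892439160+23466951300=61068660380  T[20][14]=14·243577530+2892439160=6302524580  T[20][15]=15·13916778+243577530=452329200  T[20][16]=16·527136+13916778=22350954  T[20][17]=17·12597+527136=741285  T[20][18]=18·171+12597=15675  T[20][19]=19·1+171=190  T[20][20]=20·0+1=1
B_19 = ΣS(19,k) = 1+262143+193448101+11259666950+147589284710+693081601779+1492924634839+1709751003480+1144614626805+477297033785+129413217791+23466951300+2892439160+243577530+13916778+527136+12597+171+1 = 5832742205057
B_20 = ΣS(20,k) = 1+524287+580606446+45232115901+749206090500+4306078895384+11143554045652+15170932662679+12011282644725+5917584964655+1900842429486+411016633391+61068660380+6302524580+452329200+22350954+741285+15675+190+1 = 51724158235372

5832742205057, 51724158235372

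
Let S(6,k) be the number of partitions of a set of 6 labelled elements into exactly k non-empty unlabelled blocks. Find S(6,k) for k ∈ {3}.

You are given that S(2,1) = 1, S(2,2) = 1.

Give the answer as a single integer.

@3  (3,1):1·1+0→1, (3,2):1·2+1→3, (3,3):0·3+1→1
@4  (4,1):1·1+0→1, (4,2):3·2+1→7, (4,3):1·3+3→6
@5  (5,2):7·2+1→15, (5,3):6·3+7→25
@6  (6,3):25·3+15→90
Read S(6,3) = 90.

90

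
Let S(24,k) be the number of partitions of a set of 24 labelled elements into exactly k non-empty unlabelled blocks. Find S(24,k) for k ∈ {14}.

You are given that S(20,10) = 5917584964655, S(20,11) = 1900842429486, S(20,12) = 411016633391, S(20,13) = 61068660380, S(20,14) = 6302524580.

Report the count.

1362091021641000

i=21: T(21,11)=5917584964655+11·1900842429486=26826851689001 | T(21,12)=1900842429486+12·411016633391=6833042030178 | T(21,13)=411016633391+13·61068660380=1204909218331 | T(21,14)=61068660380+14·6302524580=149304004500
i=22: T(22,12)=26826851689001+12·6833042030178=108823356051137 | T(22,13)=6833042030178+13·1204909218331=22496861868481 | T(22,14)=1204909218331+14·149304004500=3295165281331
i=23: T(23,13)=108823356051137+13·22496861868481=401282560341390 | T(23,14)=22496861868481+14·3295165281331=68629175807115
i=24: T(24,14)=401282560341390+14·68629175807115=1362091021641000
Read S(24,14) = 1362091021641000.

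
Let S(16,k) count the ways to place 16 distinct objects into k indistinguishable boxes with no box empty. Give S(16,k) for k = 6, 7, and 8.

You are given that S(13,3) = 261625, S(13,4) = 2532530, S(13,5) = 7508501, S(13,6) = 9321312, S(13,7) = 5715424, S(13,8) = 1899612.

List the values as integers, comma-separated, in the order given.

[14] T[14,4]:4*2532530+261625=10391745 · T[14,5]:5*7508501+2532530=40075035 · T[14,6]:6*9321312+7508501=63436373 · T[14,7]:7*5715424+9321312=49329280 · T[14,8]:8*1899612+5715424=20912320
[15] T[15,5]:5*40075035+10391745=210766920 · T[15,6]:6*63436373+40075035=420693273 · T[15,7]:7*49329280+63436373=408741333 · T[15,8]:8*20912320+49329280=216627840
[16] T[16,6]:6*420693273+210766920=2734926558 · T[16,7]:7*408741333+420693273=3281882604 · T[16,8]:8*216627840+408741333=2141764053
Read S(16,6) = 2734926558, S(16,7) = 3281882604, S(16,8) = 2141764053.

2734926558, 3281882604, 2141764053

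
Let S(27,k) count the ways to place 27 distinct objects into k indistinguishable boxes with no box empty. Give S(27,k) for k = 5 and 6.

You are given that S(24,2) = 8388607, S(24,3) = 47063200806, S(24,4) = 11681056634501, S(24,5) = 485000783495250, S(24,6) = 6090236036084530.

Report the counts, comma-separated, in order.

61338207158409090, 1359801318005044551

i=25: T(25,3)=8388607+3·47063200806=141197991025 | T(25,4)=47063200806+4·11681056634501=46771289738810 | T(25,5)=11681056634501+5·485000783495250=2436684974110751 | T(25,6)=485000783495250+6·6090236036084530=37026417000002430
i=26: T(26,4)=141197991025+4·46771289738810=187226356946265 | T(26,5)=46771289738810+5·2436684974110751=12230196160292565 | T(26,6)=2436684974110751+6·37026417000002430=224595186974125331
i=27: T(27,5)=187226356946265+5·12230196160292565=61338207158409090 | T(27,6)=12230196160292565+6·224595186974125331=1359801318005044551
Read S(27,5) = 61338207158409090, S(27,6) = 1359801318005044551.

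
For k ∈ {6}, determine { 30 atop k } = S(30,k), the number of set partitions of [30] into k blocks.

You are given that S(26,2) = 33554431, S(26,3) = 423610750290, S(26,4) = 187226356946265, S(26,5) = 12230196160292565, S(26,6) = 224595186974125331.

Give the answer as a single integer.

r27: T_27,3=3×423610750290+33554431=1270865805301; T_27,4=4×187226356946265+423610750290=749329038535350; T_27,5=5×12230196160292565+187226356946265=61338207158409090; T_27,6=6×224595186974125331+12230196160292565=1359801318005044551
r28: T_28,4=4×749329038535350+1270865805301=2998587019946701; T_28,5=5×61338207158409090+749329038535350=307440364830580800; T_28,6=6×1359801318005044551+61338207158409090=8220146115188676396
r29: T_29,5=5×307440364830580800+2998587019946701=1540200411172850701; T_29,6=6×8220146115188676396+307440364830580800=49628317055962639176
r30: T_30,6=6×49628317055962639176+1540200411172850701=299310102746948685757
Read S(30,6) = 299310102746948685757.

299310102746948685757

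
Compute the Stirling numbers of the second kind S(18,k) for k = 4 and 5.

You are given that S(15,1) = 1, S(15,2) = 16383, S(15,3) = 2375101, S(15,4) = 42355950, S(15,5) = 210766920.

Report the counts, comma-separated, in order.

row 16: T[16][2]=2·16383+1=32767  T[16][3]=3·2375101+16383=7141686  T[16][4]=4·42355950+2375101=171798901  T[16][5]=5·210766920+42355950=1096190550
row 17: T[17][3]=3·7141686+32767=21457825  T[17][4]=4·171798901+7141686=694337290  T[17][5]=5·1096190550+171798901=5652751651
row 18: T[18][4]=4·694337290+21457825=2798806985  T[18][5]=5·5652751651+694337290=28958095545
Read S(18,4) = 2798806985, S(18,5) = 28958095545.

2798806985, 28958095545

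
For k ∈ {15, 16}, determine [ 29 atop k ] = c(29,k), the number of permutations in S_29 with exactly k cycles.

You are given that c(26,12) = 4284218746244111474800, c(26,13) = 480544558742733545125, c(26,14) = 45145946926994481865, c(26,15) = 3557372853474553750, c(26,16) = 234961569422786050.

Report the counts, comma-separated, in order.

r27: T_27,13=26×480544558742733545125+4284218746244111474800=16778377273555183648050; T_27,14=26×45145946926994481865+480544558742733545125=1654339178844590073615; T_27,15=26×3557372853474553750+45145946926994481865=137637641117332879365; T_27,16=26×234961569422786050+3557372853474553750=9666373658466991050
r28: T_28,14=27×1654339178844590073615+16778377273555183648050=61445535102359115635655; T_28,15=27×137637641117332879365+1654339178844590073615=5370555489012577816470; T_28,16=27×9666373658466991050+137637641117332879365=398629729895941637715
r29: T_29,15=28×5370555489012577816470+61445535102359115635655=211821088794711294496815; T_29,16=28×398629729895941637715+5370555489012577816470=16532187926098943672490
Read c(29,15) = 211821088794711294496815, c(29,16) = 16532187926098943672490.

211821088794711294496815, 16532187926098943672490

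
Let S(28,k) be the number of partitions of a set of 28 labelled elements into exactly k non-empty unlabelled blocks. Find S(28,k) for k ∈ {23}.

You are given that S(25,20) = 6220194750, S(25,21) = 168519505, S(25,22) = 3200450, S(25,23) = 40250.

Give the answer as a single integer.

22693687380

row 26: T[26][21]=21·168519505+6220194750=9759104355  T[26][22]=22·3200450+168519505=238929405  T[26][23]=23·40250+3200450=4126200
row 27: T[27][22]=22·238929405+9759104355=15015551265  T[27][23]=23·4126200+238929405=333832005
row 28: T[28][23]=23·333832005+15015551265=22693687380
Read S(28,23) = 22693687380.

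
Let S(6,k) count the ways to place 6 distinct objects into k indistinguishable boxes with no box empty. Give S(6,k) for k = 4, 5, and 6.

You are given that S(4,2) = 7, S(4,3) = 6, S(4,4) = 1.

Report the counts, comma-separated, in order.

65, 15, 1

[5] T[5,3]:3*6+7=25 · T[5,4]:4*1+6=10 · T[5,5]:5*0+1=1
[6] T[6,4]:4*10+25=65 · T[6,5]:5*1+10=15 · T[6,6]:6*0+1=1
Read S(6,4) = 65, S(6,5) = 15, S(6,6) = 1.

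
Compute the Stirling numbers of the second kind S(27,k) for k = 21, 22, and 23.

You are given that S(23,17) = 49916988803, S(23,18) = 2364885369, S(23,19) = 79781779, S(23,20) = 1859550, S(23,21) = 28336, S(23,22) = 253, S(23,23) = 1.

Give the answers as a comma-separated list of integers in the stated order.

@24  (24,18):2364885369·18+49916988803→92484925445, (24,19):79781779·19+2364885369→3880739170, (24,20):1859550·20+79781779→116972779, (24,21):28336·21+1859550→2454606, (24,22):253·22+28336→33902, (24,23):1·23+253→276
@25  (25,19):3880739170·19+92484925445→166218969675, (25,20):116972779·20+3880739170→6220194750, (25,21):2454606·21+116972779→168519505, (25,22):33902·22+2454606→3200450, (25,23):276·23+33902→40250
@26  (26,20):6220194750·20+166218969675→290622864675, (26,21):168519505·21+6220194750→9759104355, (26,22):3200450·22+168519505→238929405, (26,23):40250·23+3200450→4126200
@27  (27,21):9759104355·21+290622864675→495564056130, (27,22):238929405·22+9759104355→15015551265, (27,23):4126200·23+238929405→333832005
Read S(27,21) = 495564056130, S(27,22) = 15015551265, S(27,23) = 333832005.

495564056130, 15015551265, 333832005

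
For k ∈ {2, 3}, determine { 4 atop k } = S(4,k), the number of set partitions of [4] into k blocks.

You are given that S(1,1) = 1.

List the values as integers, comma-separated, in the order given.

r2: T_2,1=1×1+0=1; T_2,2=2×0+1=1
r3: T_3,1=1×1+0=1; T_3,2=2×1+1=3; T_3,3=3×0+1=1
r4: T_4,2=2×3+1=7; T_4,3=3×1+3=6
Read S(4,2) = 7, S(4,3) = 6.

7, 6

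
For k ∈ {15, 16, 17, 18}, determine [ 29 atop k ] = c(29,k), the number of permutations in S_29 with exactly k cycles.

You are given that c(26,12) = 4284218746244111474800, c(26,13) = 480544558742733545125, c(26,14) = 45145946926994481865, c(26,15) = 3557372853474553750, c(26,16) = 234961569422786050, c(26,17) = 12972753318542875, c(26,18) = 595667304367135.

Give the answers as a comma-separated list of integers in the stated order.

@27  (27,13):480544558742733545125·26+4284218746244111474800→16778377273555183648050, (27,14):45145946926994481865·26+480544558742733545125→1654339178844590073615, (27,15):3557372853474553750·26+45145946926994481865→137637641117332879365, (27,16):234961569422786050·26+3557372853474553750→9666373658466991050, (27,17):12972753318542875·26+234961569422786050→572253155704900800, (27,18):595667304367135·26+12972753318542875→28460103232088385
@28  (28,14):1654339178844590073615·27+16778377273555183648050→61445535102359115635655, (28,15):137637641117332879365·27+1654339178844590073615→5370555489012577816470, (28,16):9666373658466991050·27+137637641117332879365→398629729895941637715, (28,17):572253155704900800·27+9666373658466991050→25117208862499312650, (28,18):28460103232088385·27+572253155704900800→1340675942971287195
@29  (29,15):5370555489012577816470·28+61445535102359115635655→211821088794711294496815, (29,16):398629729895941637715·28+5370555489012577816470→16532187926098943672490, (29,17):25117208862499312650·28+398629729895941637715→1101911578045922391915, (29,18):1340675942971287195·28+25117208862499312650→62656135265695354110
Read c(29,15) = 211821088794711294496815, c(29,16) = 16532187926098943672490, c(29,17) = 1101911578045922391915, c(29,18) = 62656135265695354110.

211821088794711294496815, 16532187926098943672490, 1101911578045922391915, 62656135265695354110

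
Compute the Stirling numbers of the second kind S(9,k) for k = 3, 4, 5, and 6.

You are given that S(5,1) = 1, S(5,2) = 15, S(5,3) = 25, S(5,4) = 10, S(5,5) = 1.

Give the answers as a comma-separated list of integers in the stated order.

i=6: T(6,1)=0+1·1=1 | T(6,2)=1+2·15=31 | T(6,3)=15+3·25=90 | T(6,4)=25+4·10=65 | T(6,5)=10+5·1=15 | T(6,6)=1+6·0=1
i=7: T(7,1)=0+1·1=1 | T(7,2)=1+2·31=63 | T(7,3)=31+3·90=301 | T(7,4)=90+4·65=350 | T(7,5)=65+5·15=140 | T(7,6)=15+6·1=21
i=8: T(8,2)=1+2·63=127 | T(8,3)=63+3·301=966 | T(8,4)=301+4·350=1701 | T(8,5)=350+5·140=1050 | T(8,6)=140+6·21=266
i=9: T(9,3)=127+3·966=3025 | T(9,4)=966+4·1701=7770 | T(9,5)=1701+5·1050=6951 | T(9,6)=1050+6·266=2646
Read S(9,3) = 3025, S(9,4) = 7770, S(9,5) = 6951, S(9,6) = 2646.

3025, 7770, 6951, 2646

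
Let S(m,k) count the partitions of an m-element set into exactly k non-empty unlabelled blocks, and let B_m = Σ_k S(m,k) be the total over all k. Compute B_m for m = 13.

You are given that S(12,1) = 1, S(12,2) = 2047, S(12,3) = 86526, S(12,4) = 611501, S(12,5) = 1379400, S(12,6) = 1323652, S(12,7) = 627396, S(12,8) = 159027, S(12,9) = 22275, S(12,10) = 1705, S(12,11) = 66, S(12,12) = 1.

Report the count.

i=13: T(13,1)=0+1·1=1 | T(13,2)=1+2·2047=4095 | T(13,3)=2047+3·86526=261625 | T(13,4)=86526+4·611501=2532530 | T(13,5)=611501+5·1379400=7508501 | T(13,6)=1379400+6·1323652=9321312 | T(13,7)=1323652+7·627396=5715424 | T(13,8)=627396+8·159027=1899612 | T(13,9)=159027+9·22275=359502 | T(13,10)=22275+10·1705=39325 | T(13,11)=1705+11·66=2431 | T(13,12)=66+12·1=78 | T(13,13)=1+13·0=1
B_13 = ΣS(13,k) = 1+4095+261625+2532530+7508501+9321312+5715424+1899612+359502+39325+2431+78+1 = 27644437

27644437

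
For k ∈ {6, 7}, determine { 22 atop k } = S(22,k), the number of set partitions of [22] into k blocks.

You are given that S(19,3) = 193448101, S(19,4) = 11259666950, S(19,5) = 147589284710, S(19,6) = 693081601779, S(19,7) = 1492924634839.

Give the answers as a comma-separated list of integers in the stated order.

163305339345225, 602762379967440

r20: T_20,4=4×11259666950+193448101=45232115901; T_20,5=5×147589284710+11259666950=749206090500; T_20,6=6×693081601779+147589284710=4306078895384; T_20,7=7×1492924634839+693081601779=11143554045652
r21: T_21,5=5×749206090500+45232115901=3791262568401; T_21,6=6×4306078895384+749206090500=26585679462804; T_21,7=7×11143554045652+4306078895384=82310957214948
r22: T_22,6=6×26585679462804+3791262568401=163305339345225; T_22,7=7×82310957214948+26585679462804=602762379967440
Read S(22,6) = 163305339345225, S(22,7) = 602762379967440.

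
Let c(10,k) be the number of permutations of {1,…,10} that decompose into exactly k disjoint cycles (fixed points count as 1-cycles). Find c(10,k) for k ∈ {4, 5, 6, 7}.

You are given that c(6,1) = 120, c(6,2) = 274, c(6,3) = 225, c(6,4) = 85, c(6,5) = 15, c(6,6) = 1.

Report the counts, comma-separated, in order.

@7  (7,1):120·6+0→720, (7,2):274·6+120→1764, (7,3):225·6+274→1624, (7,4):85·6+225→735, (7,5):15·6+85→175, (7,6):1·6+15→21, (7,7):0·6+1→1
@8  (8,2):1764·7+720→13068, (8,3):1624·7+1764→13132, (8,4):735·7+1624→6769, (8,5):175·7+735→1960, (8,6):21·7+175→322, (8,7):1·7+21→28
@9  (9,3):13132·8+13068→118124, (9,4):6769·8+13132→67284, (9,5):1960·8+6769→22449, (9,6):322·8+1960→4536, (9,7):28·8+322→546
@10  (10,4):67284·9+118124→723680, (10,5):22449·9+67284→269325, (10,6):4536·9+22449→63273, (10,7):546·9+4536→9450
Read c(10,4) = 723680, c(10,5) = 269325, c(10,6) = 63273, c(10,7) = 9450.

723680, 269325, 63273, 9450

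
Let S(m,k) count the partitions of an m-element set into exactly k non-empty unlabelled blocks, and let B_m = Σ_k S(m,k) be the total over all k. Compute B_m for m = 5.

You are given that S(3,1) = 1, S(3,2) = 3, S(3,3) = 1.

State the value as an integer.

52

i=4: T(4,1)=0+1·1=1 | T(4,2)=1+2·3=7 | T(4,3)=3+3·1=6 | T(4,4)=1+4·0=1
i=5: T(5,1)=0+1·1=1 | T(5,2)=1+2·7=15 | T(5,3)=7+3·6=25 | T(5,4)=6+4·1=10 | T(5,5)=1+5·0=1
B_5 = ΣS(5,k) = 1+15+25+10+1 = 52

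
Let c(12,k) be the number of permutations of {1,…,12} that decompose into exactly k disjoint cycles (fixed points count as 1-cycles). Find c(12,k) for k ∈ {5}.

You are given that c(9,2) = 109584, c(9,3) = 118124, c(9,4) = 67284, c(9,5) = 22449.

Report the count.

row 10: T[10][3]=9·118124+109584=1172700  T[10][4]=9·67284+118124=723680  T[10][5]=9·22449+67284=269325
row 11: T[11][4]=10·723680+1172700=8409500  T[11][5]=10·269325+723680=3416930
row 12: T[12][5]=11·3416930+8409500=45995730
Read c(12,5) = 45995730.

45995730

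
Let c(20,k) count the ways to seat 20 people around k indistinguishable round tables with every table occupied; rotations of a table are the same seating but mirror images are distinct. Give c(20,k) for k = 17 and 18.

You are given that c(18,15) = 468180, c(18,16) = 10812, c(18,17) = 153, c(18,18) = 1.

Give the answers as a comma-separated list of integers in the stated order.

i=19: T(19,16)=468180+18·10812=662796 | T(19,17)=10812+18·153=13566 | T(19,18)=153+18·1=171
i=20: T(20,17)=662796+19·13566=920550 | T(20,18)=13566+19·171=16815
Read c(20,17) = 920550, c(20,18) = 16815.

920550, 16815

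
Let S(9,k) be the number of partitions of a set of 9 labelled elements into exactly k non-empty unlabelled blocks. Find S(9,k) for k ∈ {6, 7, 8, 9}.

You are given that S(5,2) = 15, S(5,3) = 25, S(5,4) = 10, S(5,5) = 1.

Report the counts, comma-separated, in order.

i=6: T(6,3)=15+3·25=90 | T(6,4)=25+4·10=65 | T(6,5)=10+5·1=15 | T(6,6)=1+6·0=1
i=7: T(7,4)=90+4·65=350 | T(7,5)=65+5·15=140 | T(7,6)=15+6·1=21 | T(7,7)=1+7·0=1
i=8: T(8,5)=350+5·140=1050 | T(8,6)=140+6·21=266 | T(8,7)=21+7·1=28 | T(8,8)=1+8·0=1
i=9: T(9,6)=1050+6·266=2646 | T(9,7)=266+7·28=462 | T(9,8)=28+8·1=36 | T(9,9)=1+9·0=1
Read S(9,6) = 2646, S(9,7) = 462, S(9,8) = 36, S(9,9) = 1.

2646, 462, 36, 1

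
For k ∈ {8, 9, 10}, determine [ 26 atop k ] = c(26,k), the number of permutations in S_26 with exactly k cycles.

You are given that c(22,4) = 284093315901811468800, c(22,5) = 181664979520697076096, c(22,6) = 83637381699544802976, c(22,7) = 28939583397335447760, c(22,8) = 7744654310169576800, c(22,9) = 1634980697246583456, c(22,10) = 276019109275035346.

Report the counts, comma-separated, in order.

4144457803247115877036800, 1001369304512841374110000, 196928100451110820242880

row 23: T[23][5]=22·181664979520697076096+284093315901811468800=4280722865357147142912  T[23][6]=22·83637381699544802976+181664979520697076096=2021687376910682741568  T[23][7]=22·28939583397335447760+83637381699544802976=720308216440924653696  T[23][8]=22·7744654310169576800+28939583397335447760=199321978221066137360  T[23][9]=22·1634980697246583456+7744654310169576800=43714229649594412832  T[23][10]=22·276019109275035346+1634980697246583456=7707401101297361068
row 24: T[24][6]=23·2021687376910682741568+4280722865357147142912=50779532534302850198976  T[24][7]=23·720308216440924653696+2021687376910682741568=18588776355051949776576  T[24][8]=23·199321978221066137360+720308216440924653696=5304713715525445812976  T[24][9]=23·43714229649594412832+199321978221066137360=1204749260161737632496  T[24][10]=23·7707401101297361068+43714229649594412832=220984454979433717396
row 25: T[25][7]=24·18588776355051949776576+50779532534302850198976=496910165055549644836800  T[25][8]=24·5304713715525445812976+18588776355051949776576=145901905527662649288000  T[25][9]=24·1204749260161737632496+5304713715525445812976=34218695959407148992880  T[25][10]=24·220984454979433717396+1204749260161737632496=6508376179668146850000
row 26: T[26][8]=25·145901905527662649288000+496910165055549644836800=4144457803247115877036800  T[26][9]=25·34218695959407148992880+145901905527662649288000=1001369304512841374110000  T[26][10]=25·6508376179668146850000+34218695959407148992880=196928100451110820242880
Read c(26,8) = 4144457803247115877036800, c(26,9) = 1001369304512841374110000, c(26,10) = 196928100451110820242880.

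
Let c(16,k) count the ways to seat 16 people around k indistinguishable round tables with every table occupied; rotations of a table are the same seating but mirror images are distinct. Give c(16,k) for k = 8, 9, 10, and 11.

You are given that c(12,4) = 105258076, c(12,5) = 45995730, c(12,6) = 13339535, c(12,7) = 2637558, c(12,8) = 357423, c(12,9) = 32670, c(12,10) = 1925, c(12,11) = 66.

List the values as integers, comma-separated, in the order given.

54631129553, 8207628000, 928095740, 78558480

r13: T_13,5=12×45995730+105258076=657206836; T_13,6=12×13339535+45995730=206070150; T_13,7=12×2637558+13339535=44990231; T_13,8=12×357423+2637558=6926634; T_13,9=12×32670+357423=749463; T_13,10=12×1925+32670=55770; T_13,11=12×66+1925=2717
r14: T_14,6=13×206070150+657206836=3336118786; T_14,7=13×44990231+206070150=790943153; T_14,8=13×6926634+44990231=135036473; T_14,9=13×749463+6926634=16669653; T_14,10=13×55770+749463=1474473; T_14,11=13×2717+55770=91091
r15: T_15,7=14×790943153+3336118786=14409322928; T_15,8=14×135036473+790943153=2681453775; T_15,9=14×16669653+135036473=368411615; T_15,10=14×1474473+16669653=37312275; T_15,11=14×91091+1474473=2749747
r16: T_16,8=15×2681453775+14409322928=54631129553; T_16,9=15×368411615+2681453775=8207628000; T_16,10=15×37312275+368411615=928095740; T_16,11=15×2749747+37312275=78558480
Read c(16,8) = 54631129553, c(16,9) = 8207628000, c(16,10) = 928095740, c(16,11) = 78558480.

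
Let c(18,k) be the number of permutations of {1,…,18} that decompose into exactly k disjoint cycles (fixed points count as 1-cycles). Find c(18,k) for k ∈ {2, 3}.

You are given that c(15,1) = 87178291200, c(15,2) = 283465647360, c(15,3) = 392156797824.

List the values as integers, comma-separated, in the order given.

1223405590579200, 1821602444624640

@16  (16,1):87178291200·15+0→1307674368000, (16,2):283465647360·15+87178291200→4339163001600, (16,3):392156797824·15+283465647360→6165817614720
@17  (17,1):1307674368000·16+0→20922789888000, (17,2):4339163001600·16+1307674368000→70734282393600, (17,3):6165817614720·16+4339163001600→102992244837120
@18  (18,2):70734282393600·17+20922789888000→1223405590579200, (18,3):102992244837120·17+70734282393600→1821602444624640
Read c(18,2) = 1223405590579200, c(18,3) = 1821602444624640.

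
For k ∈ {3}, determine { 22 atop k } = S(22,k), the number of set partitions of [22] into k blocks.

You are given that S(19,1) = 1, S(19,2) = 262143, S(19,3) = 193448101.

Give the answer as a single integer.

[20] T[20,1]:1*1+0=1 · T[20,2]:2*262143+1=524287 · T[20,3]:3*193448101+262143=580606446
[21] T[21,2]:2*524287+1=1048575 · T[21,3]:3*580606446+524287=1742343625
[22] T[22,3]:3*1742343625+1048575=5228079450
Read S(22,3) = 5228079450.

5228079450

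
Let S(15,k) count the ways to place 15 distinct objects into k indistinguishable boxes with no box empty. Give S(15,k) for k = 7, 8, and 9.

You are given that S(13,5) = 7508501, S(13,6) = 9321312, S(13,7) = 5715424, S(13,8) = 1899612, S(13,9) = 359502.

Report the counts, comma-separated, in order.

408741333, 216627840, 67128490

r14: T_14,6=6×9321312+7508501=63436373; T_14,7=7×5715424+9321312=49329280; T_14,8=8×1899612+5715424=20912320; T_14,9=9×359502+1899612=5135130
r15: T_15,7=7×49329280+63436373=408741333; T_15,8=8×20912320+49329280=216627840; T_15,9=9×5135130+20912320=67128490
Read S(15,7) = 408741333, S(15,8) = 216627840, S(15,9) = 67128490.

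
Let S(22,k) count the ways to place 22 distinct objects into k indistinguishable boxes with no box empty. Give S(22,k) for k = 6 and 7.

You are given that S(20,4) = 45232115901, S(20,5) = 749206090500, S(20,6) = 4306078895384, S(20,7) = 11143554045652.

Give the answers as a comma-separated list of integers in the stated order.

163305339345225, 602762379967440

i=21: T(21,5)=45232115901+5·749206090500=3791262568401 | T(21,6)=749206090500+6·4306078895384=26585679462804 | T(21,7)=4306078895384+7·11143554045652=82310957214948
i=22: T(22,6)=3791262568401+6·26585679462804=163305339345225 | T(22,7)=26585679462804+7·82310957214948=602762379967440
Read S(22,6) = 163305339345225, S(22,7) = 602762379967440.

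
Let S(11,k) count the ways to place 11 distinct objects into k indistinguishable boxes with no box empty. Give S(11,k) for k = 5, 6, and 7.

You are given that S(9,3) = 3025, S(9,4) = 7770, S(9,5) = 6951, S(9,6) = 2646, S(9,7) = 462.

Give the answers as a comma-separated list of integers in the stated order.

r10: T_10,4=4×7770+3025=34105; T_10,5=5×6951+7770=42525; T_10,6=6×2646+6951=22827; T_10,7=7×462+2646=5880
r11: T_11,5=5×42525+34105=246730; T_11,6=6×22827+42525=179487; T_11,7=7×5880+22827=63987
Read S(11,5) = 246730, S(11,6) = 179487, S(11,7) = 63987.

246730, 179487, 63987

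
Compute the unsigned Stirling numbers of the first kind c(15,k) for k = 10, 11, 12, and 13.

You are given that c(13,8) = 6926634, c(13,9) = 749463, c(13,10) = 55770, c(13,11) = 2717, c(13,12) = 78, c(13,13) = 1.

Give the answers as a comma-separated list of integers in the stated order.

@14  (14,9):749463·13+6926634→16669653, (14,10):55770·13+749463→1474473, (14,11):2717·13+55770→91091, (14,12):78·13+2717→3731, (14,13):1·13+78→91
@15  (15,10):1474473·14+16669653→37312275, (15,11):91091·14+1474473→2749747, (15,12):3731·14+91091→143325, (15,13):91·14+3731→5005
Read c(15,10) = 37312275, c(15,11) = 2749747, c(15,12) = 143325, c(15,13) = 5005.

37312275, 2749747, 143325, 5005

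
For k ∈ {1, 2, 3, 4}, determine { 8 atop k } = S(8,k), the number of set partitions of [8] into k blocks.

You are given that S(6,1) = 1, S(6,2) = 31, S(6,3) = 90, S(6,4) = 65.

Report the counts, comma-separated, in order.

1, 127, 966, 1701

@7  (7,1):1·1+0→1, (7,2):31·2+1→63, (7,3):90·3+31→301, (7,4):65·4+90→350
@8  (8,1):1·1+0→1, (8,2):63·2+1→127, (8,3):301·3+63→966, (8,4):350·4+301→1701
Read S(8,1) = 1, S(8,2) = 127, S(8,3) = 966, S(8,4) = 1701.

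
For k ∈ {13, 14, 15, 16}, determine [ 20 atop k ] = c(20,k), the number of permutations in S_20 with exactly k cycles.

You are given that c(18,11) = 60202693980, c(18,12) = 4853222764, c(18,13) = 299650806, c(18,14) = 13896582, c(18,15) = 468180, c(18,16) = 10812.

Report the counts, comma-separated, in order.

342252511900, 20692933630, 973941900, 34916946

i=19: T(19,12)=60202693980+18·4853222764=147560703732 | T(19,13)=4853222764+18·299650806=10246937272 | T(19,14)=299650806+18·13896582=549789282 | T(19,15)=13896582+18·468180=22323822 | T(19,16)=468180+18·10812=662796
i=20: T(20,13)=147560703732+19·10246937272=342252511900 | T(20,14)=10246937272+19·549789282=20692933630 | T(20,15)=549789282+19·22323822=973941900 | T(20,16)=22323822+19·662796=34916946
Read c(20,13) = 342252511900, c(20,14) = 20692933630, c(20,15) = 973941900, c(20,16) = 34916946.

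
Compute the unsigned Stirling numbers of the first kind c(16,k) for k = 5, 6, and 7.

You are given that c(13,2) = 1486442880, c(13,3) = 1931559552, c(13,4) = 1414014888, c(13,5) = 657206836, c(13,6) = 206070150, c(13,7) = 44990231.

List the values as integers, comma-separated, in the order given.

@14  (14,3):1931559552·13+1486442880→26596717056, (14,4):1414014888·13+1931559552→20313753096, (14,5):657206836·13+1414014888→9957703756, (14,6):206070150·13+657206836→3336118786, (14,7):44990231·13+206070150→790943153
@15  (15,4):20313753096·14+26596717056→310989260400, (15,5):9957703756·14+20313753096→159721605680, (15,6):3336118786·14+9957703756→56663366760, (15,7):790943153·14+3336118786→14409322928
@16  (16,5):159721605680·15+310989260400→2706813345600, (16,6):56663366760·15+159721605680→1009672107080, (16,7):14409322928·15+56663366760→272803210680
Read c(16,5) = 2706813345600, c(16,6) = 1009672107080, c(16,7) = 272803210680.

2706813345600, 1009672107080, 272803210680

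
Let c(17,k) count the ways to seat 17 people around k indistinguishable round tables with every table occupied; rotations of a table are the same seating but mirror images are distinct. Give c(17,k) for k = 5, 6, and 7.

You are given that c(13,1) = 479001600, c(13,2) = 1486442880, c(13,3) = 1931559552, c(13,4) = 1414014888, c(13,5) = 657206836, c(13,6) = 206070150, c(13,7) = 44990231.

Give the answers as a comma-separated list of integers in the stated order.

48366009233424, 18861567058880, 5374523477960

row 14: T[14][2]=13·1486442880+479001600=19802759040  T[14][3]=13·1931559552+1486442880=26596717056  T[14][4]=13·1414014888+1931559552=20313753096  T[14][5]=13·657206836+1414014888=9957703756  T[14][6]=13·206070150+657206836=3336118786  T[14][7]=13·44990231+206070150=790943153
row 15: T[15][3]=14·26596717056+19802759040=392156797824  T[15][4]=14·20313753096+26596717056=310989260400  T[15][5]=14·9957703756+20313753096=159721605680  T[15][6]=14·3336118786+9957703756=56663366760  T[15][7]=14·790943153+3336118786=14409322928
row 16: T[16][4]=15·310989260400+392156797824=5056995703824  T[16][5]=15·159721605680+310989260400=2706813345600  T[16][6]=15·56663366760+159721605680=1009672107080  T[16][7]=15·14409322928+56663366760=272803210680
row 17: T[17][5]=16·2706813345600+5056995703824=48366009233424  T[17][6]=16·1009672107080+2706813345600=18861567058880  T[17][7]=16·272803210680+1009672107080=5374523477960
Read c(17,5) = 48366009233424, c(17,6) = 18861567058880, c(17,7) = 5374523477960.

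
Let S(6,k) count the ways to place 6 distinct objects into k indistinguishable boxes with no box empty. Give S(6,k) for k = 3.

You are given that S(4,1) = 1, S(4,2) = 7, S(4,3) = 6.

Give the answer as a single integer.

row 5: T[5][2]=2·7+1=15  T[5][3]=3·6+7=25
row 6: T[6][3]=3·25+15=90
Read S(6,3) = 90.

90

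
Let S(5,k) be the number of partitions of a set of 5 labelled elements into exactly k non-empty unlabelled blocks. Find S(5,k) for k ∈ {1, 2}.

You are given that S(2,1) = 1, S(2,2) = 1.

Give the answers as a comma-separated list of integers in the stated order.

@3  (3,1):1·1+0→1, (3,2):1·2+1→3
@4  (4,1):1·1+0→1, (4,2):3·2+1→7
@5  (5,1):1·1+0→1, (5,2):7·2+1→15
Read S(5,1) = 1, S(5,2) = 15.

1, 15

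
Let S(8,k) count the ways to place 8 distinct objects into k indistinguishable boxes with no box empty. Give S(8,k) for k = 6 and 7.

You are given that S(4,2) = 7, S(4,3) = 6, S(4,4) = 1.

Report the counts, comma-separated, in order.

r5: T_5,3=3×6+7=25; T_5,4=4×1+6=10; T_5,5=5×0+1=1
r6: T_6,4=4×10+25=65; T_6,5=5×1+10=15; T_6,6=6×0+1=1
r7: T_7,5=5×15+65=140; T_7,6=6×1+15=21; T_7,7=7×0+1=1
r8: T_8,6=6×21+140=266; T_8,7=7×1+21=28
Read S(8,6) = 266, S(8,7) = 28.

266, 28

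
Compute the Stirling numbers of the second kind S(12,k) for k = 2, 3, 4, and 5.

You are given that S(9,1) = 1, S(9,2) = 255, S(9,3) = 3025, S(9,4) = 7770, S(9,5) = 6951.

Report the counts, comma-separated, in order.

i=10: T(10,1)=0+1·1=1 | T(10,2)=1+2·255=511 | T(10,3)=255+3·3025=9330 | T(10,4)=3025+4·7770=34105 | T(10,5)=7770+5·6951=42525
i=11: T(11,1)=0+1·1=1 | T(11,2)=1+2·511=1023 | T(11,3)=511+3·9330=28501 | T(11,4)=9330+4·34105=145750 | T(11,5)=34105+5·42525=246730
i=12: T(12,2)=1+2·1023=2047 | T(12,3)=1023+3·28501=86526 | T(12,4)=28501+4·145750=611501 | T(12,5)=145750+5·246730=1379400
Read S(12,2) = 2047, S(12,3) = 86526, S(12,4) = 611501, S(12,5) = 1379400.

2047, 86526, 611501, 1379400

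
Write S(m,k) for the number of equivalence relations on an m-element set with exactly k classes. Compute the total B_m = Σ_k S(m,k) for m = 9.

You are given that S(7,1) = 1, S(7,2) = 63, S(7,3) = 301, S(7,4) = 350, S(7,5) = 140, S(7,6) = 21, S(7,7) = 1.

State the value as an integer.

i=8: T(8,1)=0+1·1=1 | T(8,2)=1+2·63=127 | T(8,3)=63+3·301=966 | T(8,4)=301+4·350=1701 | T(8,5)=350+5·140=1050 | T(8,6)=140+6·21=266 | T(8,7)=21+7·1=28 | T(8,8)=1+8·0=1
i=9: T(9,1)=0+1·1=1 | T(9,2)=1+2·127=255 | T(9,3)=127+3·966=3025 | T(9,4)=966+4·1701=7770 | T(9,5)=1701+5·1050=6951 | T(9,6)=1050+6·266=2646 | T(9,7)=266+7·28=462 | T(9,8)=28+8·1=36 | T(9,9)=1+9·0=1
B_9 = ΣS(9,k) = 1+255+3025+7770+6951+2646+462+36+1 = 21147

21147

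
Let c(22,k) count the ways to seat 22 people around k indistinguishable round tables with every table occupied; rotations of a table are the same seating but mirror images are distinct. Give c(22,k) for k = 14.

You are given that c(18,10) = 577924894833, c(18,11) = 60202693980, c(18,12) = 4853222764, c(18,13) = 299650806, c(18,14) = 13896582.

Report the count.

27188611869881

@19  (19,11):60202693980·18+577924894833→1661573386473, (19,12):4853222764·18+60202693980→147560703732, (19,13):299650806·18+4853222764→10246937272, (19,14):13896582·18+299650806→549789282
@20  (20,12):147560703732·19+1661573386473→4465226757381, (20,13):10246937272·19+147560703732→342252511900, (20,14):549789282·19+10246937272→20692933630
@21  (21,13):342252511900·20+4465226757381→11310276995381, (21,14):20692933630·20+342252511900→756111184500
@22  (22,14):756111184500·21+11310276995381→27188611869881
Read c(22,14) = 27188611869881.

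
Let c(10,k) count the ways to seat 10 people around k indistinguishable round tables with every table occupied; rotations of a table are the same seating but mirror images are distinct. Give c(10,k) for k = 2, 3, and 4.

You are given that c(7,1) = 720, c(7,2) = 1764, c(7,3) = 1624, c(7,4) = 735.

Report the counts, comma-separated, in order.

1026576, 1172700, 723680

i=8: T(8,1)=0+7·720=5040 | T(8,2)=720+7·1764=13068 | T(8,3)=1764+7·1624=13132 | T(8,4)=1624+7·735=6769
i=9: T(9,1)=0+8·5040=40320 | T(9,2)=5040+8·13068=109584 | T(9,3)=13068+8·13132=118124 | T(9,4)=13132+8·6769=67284
i=10: T(10,2)=40320+9·109584=1026576 | T(10,3)=109584+9·118124=1172700 | T(10,4)=118124+9·67284=723680
Read c(10,2) = 1026576, c(10,3) = 1172700, c(10,4) = 723680.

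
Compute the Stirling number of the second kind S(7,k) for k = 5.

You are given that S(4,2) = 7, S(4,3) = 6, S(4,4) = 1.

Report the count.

140

row 5: T[5][3]=3·6+7=25  T[5][4]=4·1+6=10  T[5][5]=5·0+1=1
row 6: T[6][4]=4·10+25=65  T[6][5]=5·1+10=15
row 7: T[7][5]=5·15+65=140
Read S(7,5) = 140.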